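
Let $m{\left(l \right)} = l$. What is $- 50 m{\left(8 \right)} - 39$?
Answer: $-439$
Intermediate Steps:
$- 50 m{\left(8 \right)} - 39 = \left(-50\right) 8 - 39 = -400 - 39 = -439$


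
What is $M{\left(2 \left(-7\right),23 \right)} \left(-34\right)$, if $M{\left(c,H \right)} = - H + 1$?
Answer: $748$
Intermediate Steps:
$M{\left(c,H \right)} = 1 - H$
$M{\left(2 \left(-7\right),23 \right)} \left(-34\right) = \left(1 - 23\right) \left(-34\right) = \left(-22\right) \left(-34\right) = 748$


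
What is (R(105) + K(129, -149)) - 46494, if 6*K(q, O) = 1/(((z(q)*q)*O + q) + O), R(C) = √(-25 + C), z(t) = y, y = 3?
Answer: -16091480413/346098 + 4*√5 ≈ -46485.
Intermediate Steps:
z(t) = 3
K(q, O) = 1/(6*(O + q + 3*O*q)) (K(q, O) = 1/(6*(((3*q)*O + q) + O)) = 1/(6*((3*O*q + q) + O)) = 1/(6*((q + 3*O*q) + O)) = 1/(6*(O + q + 3*O*q)))
(R(105) + K(129, -149)) - 46494 = (√(-25 + 105) + 1/(6*(-149 + 129 + 3*(-149)*129))) - 46494 = (√80 + 1/(6*(-149 + 129 - 57663))) - 46494 = (4*√5 + (⅙)/(-57683)) - 46494 = (4*√5 + (⅙)*(-1/57683)) - 46494 = (4*√5 - 1/346098) - 46494 = (-1/346098 + 4*√5) - 46494 = -16091480413/346098 + 4*√5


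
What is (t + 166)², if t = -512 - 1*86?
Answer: 186624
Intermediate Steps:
t = -598 (t = -512 - 86 = -598)
(t + 166)² = (-598 + 166)² = (-432)² = 186624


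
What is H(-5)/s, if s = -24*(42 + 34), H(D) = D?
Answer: 5/1824 ≈ 0.0027412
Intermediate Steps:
s = -1824 (s = -24*76 = -1824)
H(-5)/s = -5/(-1824) = -5*(-1/1824) = 5/1824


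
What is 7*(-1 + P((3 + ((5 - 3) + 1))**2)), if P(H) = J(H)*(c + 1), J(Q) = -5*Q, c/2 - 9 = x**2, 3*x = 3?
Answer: -26467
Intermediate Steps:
x = 1 (x = (1/3)*3 = 1)
c = 20 (c = 18 + 2*1**2 = 18 + 2*1 = 18 + 2 = 20)
P(H) = -105*H (P(H) = (-5*H)*(20 + 1) = -5*H*21 = -105*H)
7*(-1 + P((3 + ((5 - 3) + 1))**2)) = 7*(-1 - 105*(3 + ((5 - 3) + 1))**2) = 7*(-1 - 105*(3 + (2 + 1))**2) = 7*(-1 - 105*(3 + 3)**2) = 7*(-1 - 105*6**2) = 7*(-1 - 105*36) = 7*(-1 - 3780) = 7*(-3781) = -26467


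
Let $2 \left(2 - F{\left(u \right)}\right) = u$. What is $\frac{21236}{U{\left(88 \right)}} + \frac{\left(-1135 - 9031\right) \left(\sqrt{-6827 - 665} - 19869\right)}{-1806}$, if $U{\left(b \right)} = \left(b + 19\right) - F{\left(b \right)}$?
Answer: $- \frac{5009649605}{44849} + \frac{10166 i \sqrt{1873}}{903} \approx -1.117 \cdot 10^{5} + 487.23 i$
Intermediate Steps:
$F{\left(u \right)} = 2 - \frac{u}{2}$
$U{\left(b \right)} = 17 + \frac{3 b}{2}$ ($U{\left(b \right)} = \left(b + 19\right) - \left(2 - \frac{b}{2}\right) = \left(19 + b\right) + \left(-2 + \frac{b}{2}\right) = 17 + \frac{3 b}{2}$)
$\frac{21236}{U{\left(88 \right)}} + \frac{\left(-1135 - 9031\right) \left(\sqrt{-6827 - 665} - 19869\right)}{-1806} = \frac{21236}{17 + \frac{3}{2} \cdot 88} + \frac{\left(-1135 - 9031\right) \left(\sqrt{-6827 - 665} - 19869\right)}{-1806} = \frac{21236}{17 + 132} + - 10166 \left(\sqrt{-7492} - 19869\right) \left(- \frac{1}{1806}\right) = \frac{21236}{149} + - 10166 \left(2 i \sqrt{1873} - 19869\right) \left(- \frac{1}{1806}\right) = 21236 \cdot \frac{1}{149} + - 10166 \left(-19869 + 2 i \sqrt{1873}\right) \left(- \frac{1}{1806}\right) = \frac{21236}{149} + \left(201988254 - 20332 i \sqrt{1873}\right) \left(- \frac{1}{1806}\right) = \frac{21236}{149} - \left(\frac{33664709}{301} - \frac{10166 i \sqrt{1873}}{903}\right) = - \frac{5009649605}{44849} + \frac{10166 i \sqrt{1873}}{903}$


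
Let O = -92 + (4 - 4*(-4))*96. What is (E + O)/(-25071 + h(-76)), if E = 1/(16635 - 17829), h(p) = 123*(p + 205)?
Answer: -2182631/10989576 ≈ -0.19861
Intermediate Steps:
h(p) = 25215 + 123*p (h(p) = 123*(205 + p) = 25215 + 123*p)
E = -1/1194 (E = 1/(-1194) = -1/1194 ≈ -0.00083752)
O = 1828 (O = -92 + (4 + 16)*96 = -92 + 20*96 = -92 + 1920 = 1828)
(E + O)/(-25071 + h(-76)) = (-1/1194 + 1828)/(-25071 + (25215 + 123*(-76))) = 2182631/(1194*(-25071 + (25215 - 9348))) = 2182631/(1194*(-25071 + 15867)) = (2182631/1194)/(-9204) = (2182631/1194)*(-1/9204) = -2182631/10989576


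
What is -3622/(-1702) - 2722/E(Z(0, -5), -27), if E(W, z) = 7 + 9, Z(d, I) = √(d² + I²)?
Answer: -1143723/6808 ≈ -168.00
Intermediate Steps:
Z(d, I) = √(I² + d²)
E(W, z) = 16
-3622/(-1702) - 2722/E(Z(0, -5), -27) = -3622/(-1702) - 2722/16 = -3622*(-1/1702) - 2722*1/16 = 1811/851 - 1361/8 = -1143723/6808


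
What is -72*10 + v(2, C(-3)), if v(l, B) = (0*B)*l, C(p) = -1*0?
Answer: -720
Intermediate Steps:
C(p) = 0
v(l, B) = 0 (v(l, B) = 0*l = 0)
-72*10 + v(2, C(-3)) = -72*10 + 0 = -720 + 0 = -720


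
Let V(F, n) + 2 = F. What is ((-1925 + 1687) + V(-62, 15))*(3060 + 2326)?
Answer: -1626572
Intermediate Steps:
V(F, n) = -2 + F
((-1925 + 1687) + V(-62, 15))*(3060 + 2326) = ((-1925 + 1687) + (-2 - 62))*(3060 + 2326) = (-238 - 64)*5386 = -302*5386 = -1626572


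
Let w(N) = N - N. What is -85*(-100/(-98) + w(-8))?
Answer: -4250/49 ≈ -86.735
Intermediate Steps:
w(N) = 0
-85*(-100/(-98) + w(-8)) = -85*(-100/(-98) + 0) = -85*(-100*(-1/98) + 0) = -85*(50/49 + 0) = -85*50/49 = -4250/49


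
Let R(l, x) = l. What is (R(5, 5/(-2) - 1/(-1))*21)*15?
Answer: 1575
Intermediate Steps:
(R(5, 5/(-2) - 1/(-1))*21)*15 = (5*21)*15 = 105*15 = 1575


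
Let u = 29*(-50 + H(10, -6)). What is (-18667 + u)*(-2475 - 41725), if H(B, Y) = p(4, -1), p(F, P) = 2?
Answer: 886607800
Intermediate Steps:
H(B, Y) = 2
u = -1392 (u = 29*(-50 + 2) = 29*(-48) = -1392)
(-18667 + u)*(-2475 - 41725) = (-18667 - 1392)*(-2475 - 41725) = -20059*(-44200) = 886607800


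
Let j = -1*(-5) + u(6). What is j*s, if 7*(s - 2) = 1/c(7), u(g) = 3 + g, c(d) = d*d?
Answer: 1374/49 ≈ 28.041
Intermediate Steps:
c(d) = d**2
s = 687/343 (s = 2 + 1/(7*(7**2)) = 2 + (1/7)/49 = 2 + (1/7)*(1/49) = 2 + 1/343 = 687/343 ≈ 2.0029)
j = 14 (j = -1*(-5) + (3 + 6) = 5 + 9 = 14)
j*s = 14*(687/343) = 1374/49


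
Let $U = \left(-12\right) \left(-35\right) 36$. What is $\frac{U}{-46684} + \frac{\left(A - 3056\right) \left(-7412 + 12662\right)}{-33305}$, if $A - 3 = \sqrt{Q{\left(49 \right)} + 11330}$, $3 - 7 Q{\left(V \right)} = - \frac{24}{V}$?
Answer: $\frac{37387962570}{77740531} - \frac{150 \sqrt{27204527}}{46627} \approx 464.15$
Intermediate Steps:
$Q{\left(V \right)} = \frac{3}{7} + \frac{24}{7 V}$ ($Q{\left(V \right)} = \frac{3}{7} - \frac{\left(-24\right) \frac{1}{V}}{7} = \frac{3}{7} + \frac{24}{7 V}$)
$A = 3 + \frac{\sqrt{27204527}}{49}$ ($A = 3 + \sqrt{\frac{3 \left(8 + 49\right)}{7 \cdot 49} + 11330} = 3 + \sqrt{\frac{3}{7} \cdot \frac{1}{49} \cdot 57 + 11330} = 3 + \sqrt{\frac{171}{343} + 11330} = 3 + \sqrt{\frac{3886361}{343}} = 3 + \frac{\sqrt{27204527}}{49} \approx 109.44$)
$U = 15120$ ($U = 420 \cdot 36 = 15120$)
$\frac{U}{-46684} + \frac{\left(A - 3056\right) \left(-7412 + 12662\right)}{-33305} = \frac{15120}{-46684} + \frac{\left(\left(3 + \frac{\sqrt{27204527}}{49}\right) - 3056\right) \left(-7412 + 12662\right)}{-33305} = 15120 \left(- \frac{1}{46684}\right) + \left(-3053 + \frac{\sqrt{27204527}}{49}\right) 5250 \left(- \frac{1}{33305}\right) = - \frac{3780}{11671} + \left(-16028250 + \frac{750 \sqrt{27204527}}{7}\right) \left(- \frac{1}{33305}\right) = - \frac{3780}{11671} + \left(\frac{3205650}{6661} - \frac{150 \sqrt{27204527}}{46627}\right) = \frac{37387962570}{77740531} - \frac{150 \sqrt{27204527}}{46627}$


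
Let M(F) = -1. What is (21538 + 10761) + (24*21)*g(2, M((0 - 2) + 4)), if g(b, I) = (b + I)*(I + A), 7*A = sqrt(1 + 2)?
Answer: 31795 + 72*sqrt(3) ≈ 31920.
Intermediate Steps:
A = sqrt(3)/7 (A = sqrt(1 + 2)/7 = sqrt(3)/7 ≈ 0.24744)
g(b, I) = (I + b)*(I + sqrt(3)/7) (g(b, I) = (b + I)*(I + sqrt(3)/7) = (I + b)*(I + sqrt(3)/7))
(21538 + 10761) + (24*21)*g(2, M((0 - 2) + 4)) = (21538 + 10761) + (24*21)*((-1)**2 - 1*2 + (1/7)*(-1)*sqrt(3) + (1/7)*2*sqrt(3)) = 32299 + 504*(1 - 2 - sqrt(3)/7 + 2*sqrt(3)/7) = 32299 + 504*(-1 + sqrt(3)/7) = 32299 + (-504 + 72*sqrt(3)) = 31795 + 72*sqrt(3)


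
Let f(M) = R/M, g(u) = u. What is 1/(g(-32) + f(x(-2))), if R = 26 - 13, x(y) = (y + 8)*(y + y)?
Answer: -24/781 ≈ -0.030730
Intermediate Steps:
x(y) = 2*y*(8 + y) (x(y) = (8 + y)*(2*y) = 2*y*(8 + y))
R = 13
f(M) = 13/M
1/(g(-32) + f(x(-2))) = 1/(-32 + 13/((2*(-2)*(8 - 2)))) = 1/(-32 + 13/((2*(-2)*6))) = 1/(-32 + 13/(-24)) = 1/(-32 + 13*(-1/24)) = 1/(-32 - 13/24) = 1/(-781/24) = -24/781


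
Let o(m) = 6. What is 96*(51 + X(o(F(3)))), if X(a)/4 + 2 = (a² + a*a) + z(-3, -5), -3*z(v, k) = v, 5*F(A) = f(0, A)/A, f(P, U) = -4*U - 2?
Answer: 32160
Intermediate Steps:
f(P, U) = -2 - 4*U
F(A) = (-2 - 4*A)/(5*A) (F(A) = ((-2 - 4*A)/A)/5 = (-2 - 4*A)/(5*A))
z(v, k) = -v/3
X(a) = -4 + 8*a² (X(a) = -8 + 4*((a² + a*a) - ⅓*(-3)) = -8 + 4*((a² + a²) + 1) = -8 + 4*(2*a² + 1) = -8 + 4*(1 + 2*a²) = -8 + (4 + 8*a²) = -4 + 8*a²)
96*(51 + X(o(F(3)))) = 96*(51 + (-4 + 8*6²)) = 96*(51 + (-4 + 8*36)) = 96*(51 + (-4 + 288)) = 96*(51 + 284) = 96*335 = 32160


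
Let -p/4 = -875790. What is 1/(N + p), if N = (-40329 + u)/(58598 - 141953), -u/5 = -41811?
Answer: 27785/97335244358 ≈ 2.8546e-7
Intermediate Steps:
u = 209055 (u = -5*(-41811) = 209055)
p = 3503160 (p = -4*(-875790) = 3503160)
N = -56242/27785 (N = (-40329 + 209055)/(58598 - 141953) = 168726/(-83355) = 168726*(-1/83355) = -56242/27785 ≈ -2.0242)
1/(N + p) = 1/(-56242/27785 + 3503160) = 1/(97335244358/27785) = 27785/97335244358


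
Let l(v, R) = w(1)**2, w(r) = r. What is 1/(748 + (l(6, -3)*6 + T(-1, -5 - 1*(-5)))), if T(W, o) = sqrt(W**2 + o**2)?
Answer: 1/755 ≈ 0.0013245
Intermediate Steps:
l(v, R) = 1 (l(v, R) = 1**2 = 1)
1/(748 + (l(6, -3)*6 + T(-1, -5 - 1*(-5)))) = 1/(748 + (1*6 + sqrt((-1)**2 + (-5 - 1*(-5))**2))) = 1/(748 + (6 + sqrt(1 + (-5 + 5)**2))) = 1/(748 + (6 + sqrt(1 + 0**2))) = 1/(748 + (6 + sqrt(1 + 0))) = 1/(748 + (6 + sqrt(1))) = 1/(748 + (6 + 1)) = 1/(748 + 7) = 1/755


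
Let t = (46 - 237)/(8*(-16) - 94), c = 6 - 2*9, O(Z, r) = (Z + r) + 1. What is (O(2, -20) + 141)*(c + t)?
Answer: -153326/111 ≈ -1381.3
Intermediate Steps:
O(Z, r) = 1 + Z + r
c = -12 (c = 6 - 18 = -12)
t = 191/222 (t = -191/(-128 - 94) = -191/(-222) = -191*(-1/222) = 191/222 ≈ 0.86036)
(O(2, -20) + 141)*(c + t) = ((1 + 2 - 20) + 141)*(-12 + 191/222) = (-17 + 141)*(-2473/222) = 124*(-2473/222) = -153326/111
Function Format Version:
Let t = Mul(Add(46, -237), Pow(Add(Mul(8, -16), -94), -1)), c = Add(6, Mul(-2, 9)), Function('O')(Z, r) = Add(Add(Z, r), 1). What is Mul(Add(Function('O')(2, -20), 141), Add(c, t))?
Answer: Rational(-153326, 111) ≈ -1381.3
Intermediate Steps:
Function('O')(Z, r) = Add(1, Z, r)
c = -12 (c = Add(6, -18) = -12)
t = Rational(191, 222) (t = Mul(-191, Pow(Add(-128, -94), -1)) = Mul(-191, Pow(-222, -1)) = Mul(-191, Rational(-1, 222)) = Rational(191, 222) ≈ 0.86036)
Mul(Add(Function('O')(2, -20), 141), Add(c, t)) = Mul(Add(Add(1, 2, -20), 141), Add(-12, Rational(191, 222))) = Mul(Add(-17, 141), Rational(-2473, 222)) = Mul(124, Rational(-2473, 222)) = Rational(-153326, 111)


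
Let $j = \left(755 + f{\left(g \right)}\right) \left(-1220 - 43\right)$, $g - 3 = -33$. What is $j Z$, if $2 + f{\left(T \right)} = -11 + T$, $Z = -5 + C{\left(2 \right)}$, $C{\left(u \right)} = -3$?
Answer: $7194048$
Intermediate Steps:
$g = -30$ ($g = 3 - 33 = -30$)
$Z = -8$ ($Z = -5 - 3 = -8$)
$f{\left(T \right)} = -13 + T$ ($f{\left(T \right)} = -2 + \left(-11 + T\right) = -13 + T$)
$j = -899256$ ($j = \left(755 - 43\right) \left(-1220 - 43\right) = \left(755 - 43\right) \left(-1263\right) = 712 \left(-1263\right) = -899256$)
$j Z = \left(-899256\right) \left(-8\right) = 7194048$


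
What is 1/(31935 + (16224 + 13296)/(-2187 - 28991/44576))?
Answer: 97516703/3112880026785 ≈ 3.1327e-5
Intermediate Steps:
1/(31935 + (16224 + 13296)/(-2187 - 28991/44576)) = 1/(31935 + 29520/(-2187 - 28991*1/44576)) = 1/(31935 + 29520/(-2187 - 28991/44576)) = 1/(31935 + 29520/(-97516703/44576)) = 1/(31935 + 29520*(-44576/97516703)) = 1/(31935 - 1315883520/97516703) = 1/(3112880026785/97516703) = 97516703/3112880026785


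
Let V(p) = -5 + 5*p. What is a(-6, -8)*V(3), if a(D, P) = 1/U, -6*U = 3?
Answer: -20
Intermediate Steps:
U = -½ (U = -⅙*3 = -½ ≈ -0.50000)
a(D, P) = -2 (a(D, P) = 1/(-½) = -2)
a(-6, -8)*V(3) = -2*(-5 + 5*3) = -2*(-5 + 15) = -2*10 = -20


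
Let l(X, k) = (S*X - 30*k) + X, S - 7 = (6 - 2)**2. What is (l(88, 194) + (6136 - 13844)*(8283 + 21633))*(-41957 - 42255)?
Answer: 19418970226032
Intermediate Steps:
S = 23 (S = 7 + (6 - 2)**2 = 7 + 4**2 = 7 + 16 = 23)
l(X, k) = -30*k + 24*X (l(X, k) = (23*X - 30*k) + X = (-30*k + 23*X) + X = -30*k + 24*X)
(l(88, 194) + (6136 - 13844)*(8283 + 21633))*(-41957 - 42255) = ((-30*194 + 24*88) + (6136 - 13844)*(8283 + 21633))*(-41957 - 42255) = ((-5820 + 2112) - 7708*29916)*(-84212) = (-3708 - 230592528)*(-84212) = -230596236*(-84212) = 19418970226032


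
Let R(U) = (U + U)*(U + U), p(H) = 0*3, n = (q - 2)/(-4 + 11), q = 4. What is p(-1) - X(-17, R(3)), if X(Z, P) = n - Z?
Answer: -121/7 ≈ -17.286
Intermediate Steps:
n = 2/7 (n = (4 - 2)/(-4 + 11) = 2/7 ≈ 0.28571)
p(H) = 0
R(U) = 4*U² (R(U) = (2*U)*(2*U) = 4*U²)
X(Z, P) = 2/7 - Z
p(-1) - X(-17, R(3)) = 0 - (2/7 - 1*(-17)) = 0 - (2/7 + 17) = 0 - 1*121/7 = 0 - 121/7 = -121/7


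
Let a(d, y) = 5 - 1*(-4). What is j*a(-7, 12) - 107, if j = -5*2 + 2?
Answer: -179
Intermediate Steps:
a(d, y) = 9 (a(d, y) = 5 + 4 = 9)
j = -8 (j = -10 + 2 = -8)
j*a(-7, 12) - 107 = -8*9 - 107 = -72 - 107 = -179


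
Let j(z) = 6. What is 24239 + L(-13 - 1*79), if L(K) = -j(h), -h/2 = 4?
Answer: 24233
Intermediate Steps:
h = -8 (h = -2*4 = -8)
L(K) = -6 (L(K) = -1*6 = -6)
24239 + L(-13 - 1*79) = 24239 - 6 = 24233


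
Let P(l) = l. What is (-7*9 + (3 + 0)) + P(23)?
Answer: -37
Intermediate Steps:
(-7*9 + (3 + 0)) + P(23) = (-7*9 + (3 + 0)) + 23 = (-63 + 3) + 23 = -60 + 23 = -37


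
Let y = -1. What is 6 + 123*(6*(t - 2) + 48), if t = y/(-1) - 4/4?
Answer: 4434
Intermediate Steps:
t = 0 (t = -1/(-1) - 4/4 = -1*(-1) - 4*¼ = 1 - 1 = 0)
6 + 123*(6*(t - 2) + 48) = 6 + 123*(6*(0 - 2) + 48) = 6 + 123*(6*(-2) + 48) = 6 + 123*(-12 + 48) = 6 + 123*36 = 6 + 4428 = 4434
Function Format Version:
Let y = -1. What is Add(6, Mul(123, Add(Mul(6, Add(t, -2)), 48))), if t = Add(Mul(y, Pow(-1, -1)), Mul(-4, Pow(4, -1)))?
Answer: 4434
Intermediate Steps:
t = 0 (t = Add(Mul(-1, Pow(-1, -1)), Mul(-4, Pow(4, -1))) = Add(Mul(-1, -1), Mul(-4, Rational(1, 4))) = Add(1, -1) = 0)
Add(6, Mul(123, Add(Mul(6, Add(t, -2)), 48))) = Add(6, Mul(123, Add(Mul(6, Add(0, -2)), 48))) = Add(6, Mul(123, Add(Mul(6, -2), 48))) = Add(6, Mul(123, Add(-12, 48))) = Add(6, Mul(123, 36)) = Add(6, 4428) = 4434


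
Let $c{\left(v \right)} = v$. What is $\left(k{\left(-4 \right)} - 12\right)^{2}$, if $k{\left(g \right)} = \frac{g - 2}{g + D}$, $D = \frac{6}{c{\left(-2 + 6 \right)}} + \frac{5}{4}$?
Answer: $\frac{1296}{25} \approx 51.84$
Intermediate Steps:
$D = \frac{11}{4}$ ($D = \frac{6}{-2 + 6} + \frac{5}{4} = \frac{6}{4} + 5 \cdot \frac{1}{4} = 6 \cdot \frac{1}{4} + \frac{5}{4} = \frac{3}{2} + \frac{5}{4} = \frac{11}{4} \approx 2.75$)
$k{\left(g \right)} = \frac{-2 + g}{\frac{11}{4} + g}$ ($k{\left(g \right)} = \frac{g - 2}{g + \frac{11}{4}} = \frac{-2 + g}{\frac{11}{4} + g}$)
$\left(k{\left(-4 \right)} - 12\right)^{2} = \left(\frac{4 \left(-2 - 4\right)}{11 + 4 \left(-4\right)} - 12\right)^{2} = \left(4 \frac{1}{11 - 16} \left(-6\right) - 12\right)^{2} = \left(4 \frac{1}{-5} \left(-6\right) - 12\right)^{2} = \left(4 \left(- \frac{1}{5}\right) \left(-6\right) - 12\right)^{2} = \left(\frac{24}{5} - 12\right)^{2} = \left(- \frac{36}{5}\right)^{2} = \frac{1296}{25}$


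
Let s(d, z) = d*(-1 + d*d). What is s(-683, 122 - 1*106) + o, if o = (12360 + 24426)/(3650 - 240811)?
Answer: -75562175504730/237161 ≈ -3.1861e+8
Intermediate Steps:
o = -36786/237161 (o = 36786/(-237161) = 36786*(-1/237161) = -36786/237161 ≈ -0.15511)
s(d, z) = d*(-1 + d²)
s(-683, 122 - 1*106) + o = ((-683)³ - 1*(-683)) - 36786/237161 = (-318611987 + 683) - 36786/237161 = -318611304 - 36786/237161 = -75562175504730/237161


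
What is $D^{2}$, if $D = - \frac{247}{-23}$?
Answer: $\frac{61009}{529} \approx 115.33$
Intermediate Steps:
$D = \frac{247}{23}$ ($D = \left(-247\right) \left(- \frac{1}{23}\right) = \frac{247}{23} \approx 10.739$)
$D^{2} = \left(\frac{247}{23}\right)^{2} = \frac{61009}{529}$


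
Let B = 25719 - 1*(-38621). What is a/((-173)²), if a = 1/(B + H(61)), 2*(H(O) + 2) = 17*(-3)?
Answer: 2/3849617625 ≈ 5.1953e-10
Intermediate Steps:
H(O) = -55/2 (H(O) = -2 + (17*(-3))/2 = -2 + (½)*(-51) = -2 - 51/2 = -55/2)
B = 64340 (B = 25719 + 38621 = 64340)
a = 2/128625 (a = 1/(64340 - 55/2) = 1/(128625/2) = 2/128625 ≈ 1.5549e-5)
a/((-173)²) = 2/(128625*((-173)²)) = (2/128625)/29929 = (2/128625)*(1/29929) = 2/3849617625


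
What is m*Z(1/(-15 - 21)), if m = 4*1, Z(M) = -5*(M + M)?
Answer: 10/9 ≈ 1.1111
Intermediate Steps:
Z(M) = -10*M
m = 4
m*Z(1/(-15 - 21)) = 4*(-10/(-15 - 21)) = 4*(-10/(-36)) = 4*(-10*(-1/36)) = 4*(5/18) = 10/9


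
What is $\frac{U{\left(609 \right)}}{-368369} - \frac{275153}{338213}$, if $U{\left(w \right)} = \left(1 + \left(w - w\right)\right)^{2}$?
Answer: $- \frac{101358173670}{124587184597} \approx -0.81355$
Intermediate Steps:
$U{\left(w \right)} = 1$ ($U{\left(w \right)} = \left(1 + 0\right)^{2} = 1^{2} = 1$)
$\frac{U{\left(609 \right)}}{-368369} - \frac{275153}{338213} = 1 \frac{1}{-368369} - \frac{275153}{338213} = 1 \left(- \frac{1}{368369}\right) - \frac{275153}{338213} = - \frac{1}{368369} - \frac{275153}{338213} = - \frac{101358173670}{124587184597}$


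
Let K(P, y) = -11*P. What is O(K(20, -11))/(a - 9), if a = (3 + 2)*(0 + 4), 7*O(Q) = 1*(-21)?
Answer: -3/11 ≈ -0.27273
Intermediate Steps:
O(Q) = -3 (O(Q) = (1*(-21))/7 = (1/7)*(-21) = -3)
a = 20 (a = 5*4 = 20)
O(K(20, -11))/(a - 9) = -3/(20 - 9) = -3/11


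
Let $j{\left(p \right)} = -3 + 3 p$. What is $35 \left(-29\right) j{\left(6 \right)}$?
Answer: $-15225$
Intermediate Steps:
$35 \left(-29\right) j{\left(6 \right)} = 35 \left(-29\right) \left(-3 + 3 \cdot 6\right) = - 1015 \left(-3 + 18\right) = \left(-1015\right) 15 = -15225$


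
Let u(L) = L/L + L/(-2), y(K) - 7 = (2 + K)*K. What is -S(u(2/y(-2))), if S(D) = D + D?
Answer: -12/7 ≈ -1.7143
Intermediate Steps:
y(K) = 7 + K*(2 + K) (y(K) = 7 + (2 + K)*K = 7 + K*(2 + K))
u(L) = 1 - L/2 (u(L) = 1 + L*(-1/2) = 1 - L/2)
S(D) = 2*D
-S(u(2/y(-2))) = -2*(1 - 1/(7 + (-2)**2 + 2*(-2))) = -2*(1 - 1/(7 + 4 - 4)) = -2*(1 - 1/7) = -2*6/7 = -1*12/7 = -12/7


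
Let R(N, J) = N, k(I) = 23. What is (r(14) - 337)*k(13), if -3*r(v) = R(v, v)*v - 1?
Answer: -9246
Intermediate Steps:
r(v) = ⅓ - v²/3 (r(v) = -(v*v - 1)/3 = -(v² - 1)/3 = -(-1 + v²)/3 = ⅓ - v²/3)
(r(14) - 337)*k(13) = ((⅓ - ⅓*14²) - 337)*23 = ((⅓ - ⅓*196) - 337)*23 = ((⅓ - 196/3) - 337)*23 = (-65 - 337)*23 = -402*23 = -9246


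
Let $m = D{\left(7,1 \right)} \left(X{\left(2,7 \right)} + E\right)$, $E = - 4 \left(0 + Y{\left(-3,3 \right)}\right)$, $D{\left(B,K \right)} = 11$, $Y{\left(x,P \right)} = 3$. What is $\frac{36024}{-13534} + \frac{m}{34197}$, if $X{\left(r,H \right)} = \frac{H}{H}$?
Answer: $- \frac{616775171}{231411099} \approx -2.6653$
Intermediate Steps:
$E = -12$ ($E = - 4 \left(0 + 3\right) = \left(-4\right) 3 = -12$)
$X{\left(r,H \right)} = 1$
$m = -121$ ($m = 11 \left(1 - 12\right) = 11 \left(-11\right) = -121$)
$\frac{36024}{-13534} + \frac{m}{34197} = \frac{36024}{-13534} - \frac{121}{34197} = 36024 \left(- \frac{1}{13534}\right) - \frac{121}{34197} = - \frac{18012}{6767} - \frac{121}{34197} = - \frac{616775171}{231411099}$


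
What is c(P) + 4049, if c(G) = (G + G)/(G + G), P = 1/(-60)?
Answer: 4050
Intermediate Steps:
P = -1/60 ≈ -0.016667
c(G) = 1 (c(G) = (2*G)/((2*G)) = (2*G)*(1/(2*G)) = 1)
c(P) + 4049 = 1 + 4049 = 4050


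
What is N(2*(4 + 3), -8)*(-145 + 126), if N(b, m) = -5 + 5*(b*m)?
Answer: 10735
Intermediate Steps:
N(b, m) = -5 + 5*b*m
N(2*(4 + 3), -8)*(-145 + 126) = (-5 + 5*(2*(4 + 3))*(-8))*(-145 + 126) = (-5 + 5*(2*7)*(-8))*(-19) = (-5 + 5*14*(-8))*(-19) = (-5 - 560)*(-19) = -565*(-19) = 10735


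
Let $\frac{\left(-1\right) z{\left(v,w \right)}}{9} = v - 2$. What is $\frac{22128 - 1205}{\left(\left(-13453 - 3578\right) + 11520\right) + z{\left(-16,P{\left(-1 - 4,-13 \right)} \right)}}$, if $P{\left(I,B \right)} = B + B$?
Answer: $- \frac{20923}{5349} \approx -3.9116$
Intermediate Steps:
$P{\left(I,B \right)} = 2 B$
$z{\left(v,w \right)} = 18 - 9 v$ ($z{\left(v,w \right)} = - 9 \left(v - 2\right) = - 9 \left(-2 + v\right) = 18 - 9 v$)
$\frac{22128 - 1205}{\left(\left(-13453 - 3578\right) + 11520\right) + z{\left(-16,P{\left(-1 - 4,-13 \right)} \right)}} = \frac{22128 - 1205}{\left(\left(-13453 - 3578\right) + 11520\right) + \left(18 - -144\right)} = \frac{20923}{\left(-17031 + 11520\right) + \left(18 + 144\right)} = \frac{20923}{-5511 + 162} = \frac{20923}{-5349} = 20923 \left(- \frac{1}{5349}\right) = - \frac{20923}{5349}$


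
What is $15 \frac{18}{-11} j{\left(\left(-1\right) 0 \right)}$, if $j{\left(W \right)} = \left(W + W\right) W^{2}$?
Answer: $0$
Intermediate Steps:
$j{\left(W \right)} = 2 W^{3}$ ($j{\left(W \right)} = 2 W W^{2} = 2 W^{3}$)
$15 \frac{18}{-11} j{\left(\left(-1\right) 0 \right)} = 15 \frac{18}{-11} \cdot 2 \left(\left(-1\right) 0\right)^{3} = 15 \cdot 18 \left(- \frac{1}{11}\right) 2 \cdot 0^{3} = 15 \left(- \frac{18}{11}\right) 2 \cdot 0 = \left(- \frac{270}{11}\right) 0 = 0$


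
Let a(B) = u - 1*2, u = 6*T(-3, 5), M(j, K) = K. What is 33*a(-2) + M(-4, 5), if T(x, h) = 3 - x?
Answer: 1127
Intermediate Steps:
u = 36 (u = 6*(3 - 1*(-3)) = 6*(3 + 3) = 6*6 = 36)
a(B) = 34 (a(B) = 36 - 1*2 = 36 - 2 = 34)
33*a(-2) + M(-4, 5) = 33*34 + 5 = 1122 + 5 = 1127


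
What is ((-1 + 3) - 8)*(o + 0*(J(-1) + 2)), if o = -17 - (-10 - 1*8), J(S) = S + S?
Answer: -6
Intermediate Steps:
J(S) = 2*S
o = 1 (o = -17 - (-10 - 8) = -17 - 1*(-18) = -17 + 18 = 1)
((-1 + 3) - 8)*(o + 0*(J(-1) + 2)) = ((-1 + 3) - 8)*(1 + 0*(2*(-1) + 2)) = (2 - 8)*(1 + 0*(-2 + 2)) = -6*(1 + 0*0) = -6*(1 + 0) = -6*1 = -6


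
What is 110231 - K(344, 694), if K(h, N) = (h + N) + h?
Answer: 108849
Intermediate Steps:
K(h, N) = N + 2*h (K(h, N) = (N + h) + h = N + 2*h)
110231 - K(344, 694) = 110231 - (694 + 2*344) = 110231 - (694 + 688) = 110231 - 1*1382 = 110231 - 1382 = 108849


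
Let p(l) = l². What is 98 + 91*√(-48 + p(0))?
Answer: 98 + 364*I*√3 ≈ 98.0 + 630.47*I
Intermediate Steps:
98 + 91*√(-48 + p(0)) = 98 + 91*√(-48 + 0²) = 98 + 91*√(-48 + 0) = 98 + 91*√(-48) = 98 + 91*(4*I*√3) = 98 + 364*I*√3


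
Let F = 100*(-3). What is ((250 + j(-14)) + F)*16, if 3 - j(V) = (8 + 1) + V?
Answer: -672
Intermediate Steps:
F = -300
j(V) = -6 - V (j(V) = 3 - ((8 + 1) + V) = 3 - (9 + V) = 3 + (-9 - V) = -6 - V)
((250 + j(-14)) + F)*16 = ((250 + (-6 - 1*(-14))) - 300)*16 = ((250 + (-6 + 14)) - 300)*16 = ((250 + 8) - 300)*16 = (258 - 300)*16 = -42*16 = -672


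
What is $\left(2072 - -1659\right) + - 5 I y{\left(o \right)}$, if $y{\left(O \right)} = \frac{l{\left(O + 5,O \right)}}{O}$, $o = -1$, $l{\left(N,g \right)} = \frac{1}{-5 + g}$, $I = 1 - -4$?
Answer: $\frac{22361}{6} \approx 3726.8$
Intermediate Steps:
$I = 5$ ($I = 1 + 4 = 5$)
$y{\left(O \right)} = \frac{1}{O \left(-5 + O\right)}$ ($y{\left(O \right)} = \frac{1}{\left(-5 + O\right) O} = \frac{1}{O \left(-5 + O\right)}$)
$\left(2072 - -1659\right) + - 5 I y{\left(o \right)} = \left(2072 - -1659\right) + \left(-5\right) 5 \frac{1}{\left(-1\right) \left(-5 - 1\right)} = \left(2072 + 1659\right) - 25 \left(- \frac{1}{-6}\right) = 3731 - 25 \left(\left(-1\right) \left(- \frac{1}{6}\right)\right) = 3731 - \frac{25}{6} = \frac{22361}{6}$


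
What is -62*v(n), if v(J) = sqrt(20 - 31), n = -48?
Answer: -62*I*sqrt(11) ≈ -205.63*I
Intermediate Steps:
v(J) = I*sqrt(11) (v(J) = sqrt(-11) = I*sqrt(11))
-62*v(n) = -62*I*sqrt(11)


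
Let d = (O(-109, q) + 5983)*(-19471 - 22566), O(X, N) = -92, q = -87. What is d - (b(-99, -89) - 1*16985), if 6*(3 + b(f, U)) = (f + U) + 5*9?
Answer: -1485737731/6 ≈ -2.4762e+8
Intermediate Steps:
b(f, U) = 9/2 + U/6 + f/6 (b(f, U) = -3 + ((f + U) + 5*9)/6 = -3 + ((U + f) + 45)/6 = -3 + (45 + U + f)/6 = -3 + (15/2 + U/6 + f/6) = 9/2 + U/6 + f/6)
d = -247639967 (d = (-92 + 5983)*(-19471 - 22566) = 5891*(-42037) = -247639967)
d - (b(-99, -89) - 1*16985) = -247639967 - ((9/2 + (⅙)*(-89) + (⅙)*(-99)) - 1*16985) = -247639967 - ((9/2 - 89/6 - 33/2) - 16985) = -247639967 - (-161/6 - 16985) = -247639967 - 1*(-102071/6) = -247639967 + 102071/6 = -1485737731/6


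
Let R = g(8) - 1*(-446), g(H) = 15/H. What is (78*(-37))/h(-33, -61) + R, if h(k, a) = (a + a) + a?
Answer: 226259/488 ≈ 463.65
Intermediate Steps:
h(k, a) = 3*a (h(k, a) = 2*a + a = 3*a)
R = 3583/8 (R = 15/8 - 1*(-446) = 15*(1/8) + 446 = 15/8 + 446 = 3583/8 ≈ 447.88)
(78*(-37))/h(-33, -61) + R = (78*(-37))/((3*(-61))) + 3583/8 = -2886/(-183) + 3583/8 = -2886*(-1/183) + 3583/8 = 962/61 + 3583/8 = 226259/488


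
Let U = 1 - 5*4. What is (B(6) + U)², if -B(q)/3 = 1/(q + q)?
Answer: 5929/16 ≈ 370.56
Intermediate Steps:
B(q) = -3/(2*q) (B(q) = -3/(q + q) = -3*1/(2*q) = -3/(2*q))
U = -19 (U = 1 - 20 = -19)
(B(6) + U)² = (-3/2/6 - 19)² = (-3/2*⅙ - 19)² = (-¼ - 19)² = (-77/4)² = 5929/16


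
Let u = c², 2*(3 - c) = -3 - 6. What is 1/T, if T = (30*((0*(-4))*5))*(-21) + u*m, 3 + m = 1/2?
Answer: -8/1125 ≈ -0.0071111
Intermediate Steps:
c = 15/2 (c = 3 - (-3 - 6)/2 = 3 - ½*(-9) = 3 + 9/2 = 15/2 ≈ 7.5000)
m = -5/2 (m = -3 + 1/2 = -3 + ½ = -5/2 ≈ -2.5000)
u = 225/4 (u = (15/2)² = 225/4 ≈ 56.250)
T = -1125/8 (T = (30*((0*(-4))*5))*(-21) + (225/4)*(-5/2) = (30*(0*5))*(-21) - 1125/8 = (30*0)*(-21) - 1125/8 = 0*(-21) - 1125/8 = 0 - 1125/8 = -1125/8 ≈ -140.63)
1/T = 1/(-1125/8) = -8/1125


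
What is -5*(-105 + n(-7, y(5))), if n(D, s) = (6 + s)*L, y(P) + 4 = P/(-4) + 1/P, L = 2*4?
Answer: 487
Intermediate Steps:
L = 8
y(P) = -4 + 1/P - P/4 (y(P) = -4 + (P/(-4) + 1/P) = -4 + (P*(-¼) + 1/P) = -4 + (-P/4 + 1/P) = -4 + (1/P - P/4) = -4 + 1/P - P/4)
n(D, s) = 48 + 8*s (n(D, s) = (6 + s)*8 = 48 + 8*s)
-5*(-105 + n(-7, y(5))) = -5*(-105 + (48 + 8*(-4 + 1/5 - ¼*5))) = -5*(-105 + (48 + 8*(-4 + ⅕ - 5/4))) = -5*(-105 + (48 + 8*(-101/20))) = -5*(-105 + (48 - 202/5)) = -5*(-105 + 38/5) = -5*(-487/5) = 487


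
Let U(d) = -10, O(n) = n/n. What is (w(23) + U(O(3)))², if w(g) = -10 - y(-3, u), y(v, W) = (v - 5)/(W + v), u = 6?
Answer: 2704/9 ≈ 300.44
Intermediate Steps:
O(n) = 1
y(v, W) = (-5 + v)/(W + v)
w(g) = -22/3 (w(g) = -10 - (-5 - 3)/(6 - 3) = -10 - (-8)/3 = -10 - 1*(-8/3) = -10 + 8/3 = -22/3)
(w(23) + U(O(3)))² = (-22/3 - 10)² = (-52/3)² = 2704/9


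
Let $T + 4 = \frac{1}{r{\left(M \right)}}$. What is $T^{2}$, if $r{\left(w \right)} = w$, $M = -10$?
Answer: $\frac{1681}{100} \approx 16.81$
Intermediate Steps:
$T = - \frac{41}{10}$ ($T = -4 + \frac{1}{-10} = -4 - \frac{1}{10} = - \frac{41}{10} \approx -4.1$)
$T^{2} = \left(- \frac{41}{10}\right)^{2} = \frac{1681}{100}$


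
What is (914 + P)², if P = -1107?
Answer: 37249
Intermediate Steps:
(914 + P)² = (914 - 1107)² = (-193)² = 37249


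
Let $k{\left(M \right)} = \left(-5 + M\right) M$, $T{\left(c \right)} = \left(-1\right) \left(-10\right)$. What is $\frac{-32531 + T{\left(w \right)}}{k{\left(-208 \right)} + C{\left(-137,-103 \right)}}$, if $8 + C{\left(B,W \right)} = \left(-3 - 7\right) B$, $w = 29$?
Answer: $- \frac{32521}{45666} \approx -0.71215$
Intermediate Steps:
$C{\left(B,W \right)} = -8 - 10 B$ ($C{\left(B,W \right)} = -8 + \left(-3 - 7\right) B = -8 - 10 B$)
$T{\left(c \right)} = 10$
$k{\left(M \right)} = M \left(-5 + M\right)$
$\frac{-32531 + T{\left(w \right)}}{k{\left(-208 \right)} + C{\left(-137,-103 \right)}} = \frac{-32531 + 10}{- 208 \left(-5 - 208\right) - -1362} = - \frac{32521}{\left(-208\right) \left(-213\right) + \left(-8 + 1370\right)} = - \frac{32521}{44304 + 1362} = - \frac{32521}{45666}$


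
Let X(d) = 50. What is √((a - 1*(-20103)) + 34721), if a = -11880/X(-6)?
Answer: 2*√341165/5 ≈ 233.64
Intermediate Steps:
a = -1188/5 (a = -11880/50 = -5*1188/25 = -1188/5 ≈ -237.60)
√((a - 1*(-20103)) + 34721) = √((-1188/5 - 1*(-20103)) + 34721) = √((-1188/5 + 20103) + 34721) = √(99327/5 + 34721) = √(272932/5) = 2*√341165/5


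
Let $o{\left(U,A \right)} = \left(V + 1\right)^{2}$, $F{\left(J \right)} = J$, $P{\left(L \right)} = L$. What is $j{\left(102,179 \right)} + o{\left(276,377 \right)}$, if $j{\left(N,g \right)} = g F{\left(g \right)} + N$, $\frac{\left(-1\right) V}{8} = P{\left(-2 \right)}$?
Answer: $32432$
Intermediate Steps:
$V = 16$ ($V = \left(-8\right) \left(-2\right) = 16$)
$o{\left(U,A \right)} = 289$ ($o{\left(U,A \right)} = \left(16 + 1\right)^{2} = 17^{2} = 289$)
$j{\left(N,g \right)} = N + g^{2}$ ($j{\left(N,g \right)} = g g + N = g^{2} + N = N + g^{2}$)
$j{\left(102,179 \right)} + o{\left(276,377 \right)} = \left(102 + 179^{2}\right) + 289 = \left(102 + 32041\right) + 289 = 32143 + 289 = 32432$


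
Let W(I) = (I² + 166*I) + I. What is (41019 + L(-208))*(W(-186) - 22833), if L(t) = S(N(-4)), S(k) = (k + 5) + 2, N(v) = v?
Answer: -791683578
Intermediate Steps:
S(k) = 7 + k (S(k) = (5 + k) + 2 = 7 + k)
L(t) = 3 (L(t) = 7 - 4 = 3)
W(I) = I² + 167*I
(41019 + L(-208))*(W(-186) - 22833) = (41019 + 3)*(-186*(167 - 186) - 22833) = 41022*(-186*(-19) - 22833) = 41022*(3534 - 22833) = 41022*(-19299) = -791683578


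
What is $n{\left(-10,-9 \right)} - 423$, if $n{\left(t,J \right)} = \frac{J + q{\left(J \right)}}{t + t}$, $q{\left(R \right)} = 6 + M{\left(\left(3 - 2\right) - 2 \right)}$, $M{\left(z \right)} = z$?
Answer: $- \frac{2114}{5} \approx -422.8$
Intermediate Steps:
$q{\left(R \right)} = 5$ ($q{\left(R \right)} = 6 + \left(\left(3 - 2\right) - 2\right) = 6 + \left(1 - 2\right) = 6 - 1 = 5$)
$n{\left(t,J \right)} = \frac{5 + J}{2 t}$ ($n{\left(t,J \right)} = \frac{J + 5}{t + t} = \frac{5 + J}{2 t}$)
$n{\left(-10,-9 \right)} - 423 = \frac{5 - 9}{2 \left(-10\right)} - 423 = \frac{1}{2} \left(- \frac{1}{10}\right) \left(-4\right) - 423 = \frac{1}{5} - 423 = - \frac{2114}{5}$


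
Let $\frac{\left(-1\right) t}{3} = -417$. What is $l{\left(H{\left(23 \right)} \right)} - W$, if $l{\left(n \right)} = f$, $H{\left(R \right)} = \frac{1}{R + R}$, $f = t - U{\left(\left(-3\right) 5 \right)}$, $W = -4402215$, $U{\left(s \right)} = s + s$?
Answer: $4403496$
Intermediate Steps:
$U{\left(s \right)} = 2 s$
$t = 1251$ ($t = \left(-3\right) \left(-417\right) = 1251$)
$f = 1281$ ($f = 1251 - 2 \left(\left(-3\right) 5\right) = 1251 - 2 \left(-15\right) = 1251 - -30 = 1251 + 30 = 1281$)
$H{\left(R \right)} = \frac{1}{2 R}$
$l{\left(n \right)} = 1281$
$l{\left(H{\left(23 \right)} \right)} - W = 1281 - -4402215 = 1281 + 4402215 = 4403496$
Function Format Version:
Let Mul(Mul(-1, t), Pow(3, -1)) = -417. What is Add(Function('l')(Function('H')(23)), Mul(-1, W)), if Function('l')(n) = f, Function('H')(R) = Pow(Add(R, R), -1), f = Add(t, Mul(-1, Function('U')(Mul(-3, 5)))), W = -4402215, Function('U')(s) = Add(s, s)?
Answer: 4403496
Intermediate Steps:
Function('U')(s) = Mul(2, s)
t = 1251 (t = Mul(-3, -417) = 1251)
f = 1281 (f = Add(1251, Mul(-1, Mul(2, Mul(-3, 5)))) = Add(1251, Mul(-1, Mul(2, -15))) = Add(1251, Mul(-1, -30)) = Add(1251, 30) = 1281)
Function('H')(R) = Mul(Rational(1, 2), Pow(R, -1)) (Function('H')(R) = Pow(Mul(2, R), -1) = Mul(Rational(1, 2), Pow(R, -1)))
Function('l')(n) = 1281
Add(Function('l')(Function('H')(23)), Mul(-1, W)) = Add(1281, Mul(-1, -4402215)) = Add(1281, 4402215) = 4403496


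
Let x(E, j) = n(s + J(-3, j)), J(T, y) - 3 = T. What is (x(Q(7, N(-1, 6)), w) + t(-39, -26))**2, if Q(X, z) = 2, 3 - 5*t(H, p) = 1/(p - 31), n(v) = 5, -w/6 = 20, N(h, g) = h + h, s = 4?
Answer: 2550409/81225 ≈ 31.399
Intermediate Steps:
J(T, y) = 3 + T
N(h, g) = 2*h
w = -120 (w = -6*20 = -120)
t(H, p) = 3/5 - 1/(5*(-31 + p)) (t(H, p) = 3/5 - 1/(5*(p - 31)) = 3/5 - 1/(5*(-31 + p)))
x(E, j) = 5
(x(Q(7, N(-1, 6)), w) + t(-39, -26))**2 = (5 + (-94 + 3*(-26))/(5*(-31 - 26)))**2 = (5 + (1/5)*(-94 - 78)/(-57))**2 = (5 + (1/5)*(-1/57)*(-172))**2 = (5 + 172/285)**2 = (1597/285)**2 = 2550409/81225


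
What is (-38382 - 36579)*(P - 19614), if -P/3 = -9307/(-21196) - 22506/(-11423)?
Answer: 356119408309616703/242121908 ≈ 1.4708e+9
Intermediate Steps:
P = -1750053111/242121908 (P = -3*(-9307/(-21196) - 22506/(-11423)) = -3*(-9307*(-1/21196) - 22506*(-1/11423)) = -3*(9307/21196 + 22506/11423) = -3*583351037/242121908 = -1750053111/242121908 ≈ -7.2280)
(-38382 - 36579)*(P - 19614) = (-38382 - 36579)*(-1750053111/242121908 - 19614) = -74961*(-4750729156623/242121908) = 356119408309616703/242121908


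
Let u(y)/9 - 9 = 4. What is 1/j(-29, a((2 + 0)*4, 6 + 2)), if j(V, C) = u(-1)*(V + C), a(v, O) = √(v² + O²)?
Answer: -29/83421 - 8*√2/83421 ≈ -0.00048326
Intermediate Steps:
u(y) = 117 (u(y) = 81 + 9*4 = 81 + 36 = 117)
a(v, O) = √(O² + v²)
j(V, C) = 117*C + 117*V (j(V, C) = 117*(V + C) = 117*(C + V) = 117*C + 117*V)
1/j(-29, a((2 + 0)*4, 6 + 2)) = 1/(117*√((6 + 2)² + ((2 + 0)*4)²) + 117*(-29)) = 1/(117*√(8² + (2*4)²) - 3393) = 1/(117*√(64 + 8²) - 3393) = 1/(117*√(64 + 64) - 3393) = 1/(117*√128 - 3393) = 1/(117*(8*√2) - 3393) = 1/(936*√2 - 3393) = 1/(-3393 + 936*√2)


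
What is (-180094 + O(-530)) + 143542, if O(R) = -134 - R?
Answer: -36156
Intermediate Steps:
(-180094 + O(-530)) + 143542 = (-180094 + (-134 - 1*(-530))) + 143542 = (-180094 + (-134 + 530)) + 143542 = (-180094 + 396) + 143542 = -179698 + 143542 = -36156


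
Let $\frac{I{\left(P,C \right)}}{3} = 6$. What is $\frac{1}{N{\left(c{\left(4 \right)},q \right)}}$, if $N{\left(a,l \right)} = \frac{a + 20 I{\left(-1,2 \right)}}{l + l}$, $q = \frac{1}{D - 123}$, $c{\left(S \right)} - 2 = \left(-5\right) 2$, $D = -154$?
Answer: $- \frac{1}{48752} \approx -2.0512 \cdot 10^{-5}$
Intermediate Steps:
$I{\left(P,C \right)} = 18$ ($I{\left(P,C \right)} = 3 \cdot 6 = 18$)
$c{\left(S \right)} = -8$ ($c{\left(S \right)} = 2 - 10 = -8$)
$q = - \frac{1}{277}$ ($q = \frac{1}{-154 - 123} = \frac{1}{-277} = - \frac{1}{277} \approx -0.0036101$)
$N{\left(a,l \right)} = \frac{360 + a}{2 l}$ ($N{\left(a,l \right)} = \frac{a + 20 \cdot 18}{l + l} = \frac{a + 360}{2 l} = \left(360 + a\right) \frac{1}{2 l} = \frac{360 + a}{2 l}$)
$\frac{1}{N{\left(c{\left(4 \right)},q \right)}} = \frac{1}{\frac{1}{2} \frac{1}{- \frac{1}{277}} \left(360 - 8\right)} = \frac{1}{\frac{1}{2} \left(-277\right) 352} = \frac{1}{-48752} = - \frac{1}{48752}$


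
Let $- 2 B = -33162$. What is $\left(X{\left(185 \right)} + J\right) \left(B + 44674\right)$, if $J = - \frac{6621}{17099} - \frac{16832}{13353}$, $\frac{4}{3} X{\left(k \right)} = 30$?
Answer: $\frac{583275711953515}{456645894} \approx 1.2773 \cdot 10^{6}$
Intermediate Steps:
$B = 16581$ ($B = \left(- \frac{1}{2}\right) \left(-33162\right) = 16581$)
$X{\left(k \right)} = \frac{45}{2}$ ($X{\left(k \right)} = \frac{3}{4} \cdot 30 = \frac{45}{2}$)
$J = - \frac{376220581}{228322947}$ ($J = \left(-6621\right) \frac{1}{17099} - \frac{16832}{13353} = - \frac{6621}{17099} - \frac{16832}{13353} = - \frac{376220581}{228322947} \approx -1.6478$)
$\left(X{\left(185 \right)} + J\right) \left(B + 44674\right) = \left(\frac{45}{2} - \frac{376220581}{228322947}\right) \left(16581 + 44674\right) = \frac{9522091453}{456645894} \cdot 61255 = \frac{583275711953515}{456645894}$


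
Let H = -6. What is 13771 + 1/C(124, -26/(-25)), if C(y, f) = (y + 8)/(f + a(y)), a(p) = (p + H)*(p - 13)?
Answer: 11442944/825 ≈ 13870.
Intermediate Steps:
a(p) = (-13 + p)*(-6 + p) (a(p) = (p - 6)*(p - 13) = (-6 + p)*(-13 + p) = (-13 + p)*(-6 + p))
C(y, f) = (8 + y)/(78 + f + y**2 - 19*y) (C(y, f) = (y + 8)/(f + (78 + y**2 - 19*y)) = (8 + y)/(78 + f + y**2 - 19*y))
13771 + 1/C(124, -26/(-25)) = 13771 + 1/((8 + 124)/(78 - 26/(-25) + 124**2 - 19*124)) = 13771 + 1/(132/(78 - 26*(-1/25) + 15376 - 2356)) = 13771 + 1/(132/(78 + 26/25 + 15376 - 2356)) = 13771 + 1/(132/(327476/25)) = 13771 + 1/((25/327476)*132) = 13771 + 1/(825/81869) = 13771 + 81869/825 = 11442944/825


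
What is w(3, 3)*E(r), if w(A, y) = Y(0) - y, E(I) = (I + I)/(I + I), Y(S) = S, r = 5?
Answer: -3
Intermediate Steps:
E(I) = 1 (E(I) = (2*I)/((2*I)) = (2*I)*(1/(2*I)) = 1)
w(A, y) = -y (w(A, y) = 0 - y = -y)
w(3, 3)*E(r) = -1*3*1 = -3*1 = -3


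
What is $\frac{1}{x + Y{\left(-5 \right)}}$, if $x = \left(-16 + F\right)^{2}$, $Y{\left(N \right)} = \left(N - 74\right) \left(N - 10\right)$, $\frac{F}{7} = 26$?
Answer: $\frac{1}{28741} \approx 3.4794 \cdot 10^{-5}$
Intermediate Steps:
$F = 182$ ($F = 7 \cdot 26 = 182$)
$Y{\left(N \right)} = \left(-74 + N\right) \left(-10 + N\right)$
$x = 27556$ ($x = \left(-16 + 182\right)^{2} = 166^{2} = 27556$)
$\frac{1}{x + Y{\left(-5 \right)}} = \frac{1}{27556 + \left(740 + \left(-5\right)^{2} - -420\right)} = \frac{1}{27556 + \left(740 + 25 + 420\right)} = \frac{1}{27556 + 1185} = \frac{1}{28741}$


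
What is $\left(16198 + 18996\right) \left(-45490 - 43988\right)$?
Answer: $-3149088732$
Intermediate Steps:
$\left(16198 + 18996\right) \left(-45490 - 43988\right) = 35194 \left(-89478\right) = -3149088732$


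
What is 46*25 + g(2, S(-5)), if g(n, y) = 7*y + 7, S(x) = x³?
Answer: 282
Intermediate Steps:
g(n, y) = 7 + 7*y
46*25 + g(2, S(-5)) = 46*25 + (7 + 7*(-5)³) = 1150 + (7 + 7*(-125)) = 1150 + (7 - 875) = 1150 - 868 = 282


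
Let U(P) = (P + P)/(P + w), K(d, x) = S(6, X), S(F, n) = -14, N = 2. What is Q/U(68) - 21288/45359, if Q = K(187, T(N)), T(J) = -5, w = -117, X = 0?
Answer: 14110553/3084412 ≈ 4.5748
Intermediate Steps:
K(d, x) = -14
Q = -14
U(P) = 2*P/(-117 + P) (U(P) = (P + P)/(P - 117) = (2*P)/(-117 + P) = 2*P/(-117 + P))
Q/U(68) - 21288/45359 = -14/(2*68/(-117 + 68)) - 21288/45359 = -14/(2*68/(-49)) - 21288*1/45359 = -14/(2*68*(-1/49)) - 21288/45359 = -14/(-136/49) - 21288/45359 = -14*(-49/136) - 21288/45359 = 343/68 - 21288/45359 = 14110553/3084412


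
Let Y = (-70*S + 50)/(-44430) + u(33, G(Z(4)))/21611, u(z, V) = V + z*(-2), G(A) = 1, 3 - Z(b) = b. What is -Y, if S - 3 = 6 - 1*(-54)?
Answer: -9133601/96017673 ≈ -0.095124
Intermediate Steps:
S = 63 (S = 3 + (6 - 1*(-54)) = 3 + (6 + 54) = 3 + 60 = 63)
Z(b) = 3 - b
u(z, V) = V - 2*z
Y = 9133601/96017673 (Y = (-70*63 + 50)/(-44430) + (1 - 2*33)/21611 = (-4410 + 50)*(-1/44430) + (1 - 66)*(1/21611) = -4360*(-1/44430) - 65*1/21611 = 436/4443 - 65/21611 = 9133601/96017673 ≈ 0.095124)
-Y = -1*9133601/96017673 = -9133601/96017673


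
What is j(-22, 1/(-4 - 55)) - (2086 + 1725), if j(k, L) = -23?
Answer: -3834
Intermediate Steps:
j(-22, 1/(-4 - 55)) - (2086 + 1725) = -23 - (2086 + 1725) = -23 - 1*3811 = -23 - 3811 = -3834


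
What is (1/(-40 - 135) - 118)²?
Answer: 426463801/30625 ≈ 13925.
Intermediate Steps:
(1/(-40 - 135) - 118)² = (1/(-175) - 118)² = (-1/175 - 118)² = (-20651/175)² = 426463801/30625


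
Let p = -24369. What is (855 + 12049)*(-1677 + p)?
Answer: -336097584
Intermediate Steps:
(855 + 12049)*(-1677 + p) = (855 + 12049)*(-1677 - 24369) = 12904*(-26046) = -336097584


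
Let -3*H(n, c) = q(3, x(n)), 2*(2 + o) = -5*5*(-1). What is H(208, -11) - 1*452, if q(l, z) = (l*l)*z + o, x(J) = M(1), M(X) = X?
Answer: -917/2 ≈ -458.50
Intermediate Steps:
o = 21/2 (o = -2 + (-5*5*(-1))/2 = -2 + (-25*(-1))/2 = -2 + (½)*25 = -2 + 25/2 = 21/2 ≈ 10.500)
x(J) = 1
q(l, z) = 21/2 + z*l² (q(l, z) = (l*l)*z + 21/2 = l²*z + 21/2 = z*l² + 21/2 = 21/2 + z*l²)
H(n, c) = -13/2 (H(n, c) = -(21/2 + 1*3²)/3 = -(21/2 + 1*9)/3 = -(21/2 + 9)/3 = -⅓*39/2 = -13/2)
H(208, -11) - 1*452 = -13/2 - 1*452 = -13/2 - 452 = -917/2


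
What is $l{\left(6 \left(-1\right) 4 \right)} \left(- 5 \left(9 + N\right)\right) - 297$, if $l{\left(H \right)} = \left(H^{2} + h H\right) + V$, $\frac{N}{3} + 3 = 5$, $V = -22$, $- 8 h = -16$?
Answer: $-38247$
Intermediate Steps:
$h = 2$ ($h = \left(- \frac{1}{8}\right) \left(-16\right) = 2$)
$N = 6$ ($N = -9 + 3 \cdot 5 = -9 + 15 = 6$)
$l{\left(H \right)} = -22 + H^{2} + 2 H$ ($l{\left(H \right)} = \left(H^{2} + 2 H\right) - 22 = -22 + H^{2} + 2 H$)
$l{\left(6 \left(-1\right) 4 \right)} \left(- 5 \left(9 + N\right)\right) - 297 = \left(-22 + \left(6 \left(-1\right) 4\right)^{2} + 2 \cdot 6 \left(-1\right) 4\right) \left(- 5 \left(9 + 6\right)\right) - 297 = \left(-22 + \left(\left(-6\right) 4\right)^{2} + 2 \left(\left(-6\right) 4\right)\right) \left(\left(-5\right) 15\right) - 297 = \left(-22 + \left(-24\right)^{2} + 2 \left(-24\right)\right) \left(-75\right) - 297 = \left(-22 + 576 - 48\right) \left(-75\right) - 297 = 506 \left(-75\right) - 297 = -37950 - 297 = -38247$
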